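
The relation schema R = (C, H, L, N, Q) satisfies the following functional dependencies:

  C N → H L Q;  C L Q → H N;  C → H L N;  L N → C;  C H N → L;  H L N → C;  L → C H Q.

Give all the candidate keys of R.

{C}⁺: C→HLN adds H, L, N; L→CHQ adds Q → {C, H, L, N, Q}.
{L}⁺: L→CHQ adds C, H, Q; CLQ→HN adds N → {C, H, L, N, Q}.
Any other superkey contains one of these as a subset, so there are no further candidate keys.

{C}; {L}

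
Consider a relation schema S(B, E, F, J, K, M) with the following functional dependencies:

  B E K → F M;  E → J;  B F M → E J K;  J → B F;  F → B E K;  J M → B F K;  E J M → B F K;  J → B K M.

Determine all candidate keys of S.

{E}, {F}, {J}

{E}⁺: E→J adds J; J→BF adds B, F; F→BEK adds K; J→BKM adds M → {B, E, F, J, K, M}.
{F}⁺: F→BEK adds B, E, K; BEK→FM adds M; E→J adds J → {B, E, F, J, K, M}.
{J}⁺: J→BF adds B, F; F→BEK adds E, K; J→BKM adds M → {B, E, F, J, K, M}.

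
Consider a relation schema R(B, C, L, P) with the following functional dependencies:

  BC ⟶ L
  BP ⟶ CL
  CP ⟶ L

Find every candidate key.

Attributes B, P never appear on any right-hand side, so every candidate key must contain {B, P}.
{B, P}⁺ = {B, C, L, P}, which is all of the schema, so {B, P} is the only candidate key.

{B, P}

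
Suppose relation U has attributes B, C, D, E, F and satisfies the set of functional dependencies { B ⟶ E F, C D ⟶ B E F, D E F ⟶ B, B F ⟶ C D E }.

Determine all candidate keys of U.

{B}⁺: B→EF adds E, F; BF→CDE adds C, D → {B, C, D, E, F}.
{C, D}⁺: CD→BEF adds B, E, F → {B, C, D, E, F}. Minimal: {D}⁺ = {D}; {C}⁺ = {C} — none reach the full schema.
{D, E, F}⁺: DEF→B adds B; BF→CDE adds C → {B, C, D, E, F}. Minimal: {E, F}⁺ = {E, F}; {D, F}⁺ = {D, F}; {D, E}⁺ = {D, E} — none reach the full schema.

{B}, {C, D}, {D, E, F}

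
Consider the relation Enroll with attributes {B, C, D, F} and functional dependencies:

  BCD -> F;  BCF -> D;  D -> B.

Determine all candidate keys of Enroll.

Attribute C never appears on the right-hand side of any dependency, so C must belong to every candidate key.
{C}⁺ = {C}, which is not all of the schema, so we must add further attributes.
{C, D}⁺: D→B adds B; BCD→F adds F → {B, C, D, F}. Minimal: {D}⁺ = {B, D}; {C}⁺ = {C} — none reach the full schema.
{B, C, F}⁺: BCF→D adds D → {B, C, D, F}. Minimal: {C, F}⁺ = {C, F}; {B, F}⁺ = {B, F}; {B, C}⁺ = {B, C} — none reach the full schema.
Any other superkey contains one of these as a subset, so there are no further candidate keys.

{C, D}, {B, C, F}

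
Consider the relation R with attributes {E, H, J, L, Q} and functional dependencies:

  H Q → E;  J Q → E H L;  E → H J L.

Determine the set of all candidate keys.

EQ, HQ, JQ

Attribute Q never appears on the right-hand side of any dependency, so Q must belong to every candidate key.
{Q}⁺ = {Q}, which is not all of the schema, so we must add further attributes.
{E, Q}⁺: E→HJL adds H, J, L → {E, H, J, L, Q}. Minimal: {Q}⁺ = {Q}; {E}⁺ = {E, H, J, L} — none reach the full schema.
{H, Q}⁺: HQ→E adds E; E→HJL adds J, L → {E, H, J, L, Q}. Minimal: {Q}⁺ = {Q}; {H}⁺ = {H} — none reach the full schema.
{J, Q}⁺: JQ→EHL adds E, H, L → {E, H, J, L, Q}. Minimal: {Q}⁺ = {Q}; {J}⁺ = {J} — none reach the full schema.
Any other superkey contains one of these as a subset, so there are no further candidate keys.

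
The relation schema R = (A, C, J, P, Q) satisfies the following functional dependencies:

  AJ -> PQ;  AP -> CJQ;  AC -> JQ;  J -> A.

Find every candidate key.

{J}⁺: J→A adds A; AJ→PQ adds P, Q; AP→CJQ adds C → {A, C, J, P, Q}.
{A, C}⁺: AC→JQ adds J, Q; AJ→PQ adds P → {A, C, J, P, Q}.
{A, P}⁺: AP→CJQ adds C, J, Q → {A, C, J, P, Q}.

J; AC; AP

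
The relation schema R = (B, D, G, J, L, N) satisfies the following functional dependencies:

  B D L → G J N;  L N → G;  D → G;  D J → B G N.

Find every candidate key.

(B, D, L); (D, J, L)

{B, D, L}⁺: BDL→GJN adds G, J, N → {B, D, G, J, L, N}.
{D, J, L}⁺: D→G adds G; DJ→BGN adds B, N → {B, D, G, J, L, N}.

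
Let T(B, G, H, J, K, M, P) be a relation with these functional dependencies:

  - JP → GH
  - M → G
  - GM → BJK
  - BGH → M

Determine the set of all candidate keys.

MP; BJP; BGHP

Attribute P never appears on the right-hand side of any dependency, so P must belong to every candidate key.
{P}⁺ = {P}, which is not all of the schema, so we must add further attributes.
{M, P}⁺: M→G adds G; GM→BJK adds B, J, K; JP→GH adds H → {B, G, H, J, K, M, P}.
{B, J, P}⁺: JP→GH adds G, H; BGH→M adds M; GM→BJK adds K → {B, G, H, J, K, M, P}.
{B, G, H, P}⁺: BGH→M adds M; GM→BJK adds J, K → {B, G, H, J, K, M, P}.
Any other superkey contains one of these as a subset, so there are no further candidate keys.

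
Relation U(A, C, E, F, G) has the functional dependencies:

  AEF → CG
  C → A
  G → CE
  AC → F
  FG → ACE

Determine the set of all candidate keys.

G, CE, AEF

{G}⁺: G→CE adds C, E; C→A adds A; AC→F adds F → {A, C, E, F, G}.
{C, E}⁺: C→A adds A; AC→F adds F; AEF→CG adds G → {A, C, E, F, G}.
{A, E, F}⁺: AEF→CG adds C, G → {A, C, E, F, G}.
Any other superkey contains one of these as a subset, so there are no further candidate keys.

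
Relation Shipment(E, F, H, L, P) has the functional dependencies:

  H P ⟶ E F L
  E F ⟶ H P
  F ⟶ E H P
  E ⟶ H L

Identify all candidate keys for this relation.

{F}⁺: F→EHP adds E, H, P; E→HL adds L → {E, F, H, L, P}.
{E, P}⁺: E→HL adds H, L; HP→EFL adds F → {E, F, H, L, P}. Minimal: {P}⁺ = {P}; {E}⁺ = {E, H, L} — none reach the full schema.
{H, P}⁺: HP→EFL adds E, F, L → {E, F, H, L, P}. Minimal: {P}⁺ = {P}; {H}⁺ = {H} — none reach the full schema.

{F}; {E, P}; {H, P}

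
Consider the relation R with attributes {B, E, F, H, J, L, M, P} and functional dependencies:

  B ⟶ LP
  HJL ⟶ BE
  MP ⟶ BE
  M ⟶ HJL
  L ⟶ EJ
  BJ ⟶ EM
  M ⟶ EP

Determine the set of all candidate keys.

{B, F}, {F, M}, {F, H, L}

Attribute F never appears on the right-hand side of any dependency, so F must belong to every candidate key.
{F}⁺ = {F}, which is not all of the schema, so we must add further attributes.
{B, F}⁺: B→LP adds L, P; L→EJ adds E, J; BJ→EM adds M; M→HJL adds H → {B, E, F, H, J, L, M, P}.
{F, M}⁺: M→HJL adds H, J, L; L→EJ adds E; M→EP adds P; HJL→BE adds B → {B, E, F, H, J, L, M, P}.
{F, H, L}⁺: L→EJ adds E, J; HJL→BE adds B; BJ→EM adds M; M→EP adds P → {B, E, F, H, J, L, M, P}.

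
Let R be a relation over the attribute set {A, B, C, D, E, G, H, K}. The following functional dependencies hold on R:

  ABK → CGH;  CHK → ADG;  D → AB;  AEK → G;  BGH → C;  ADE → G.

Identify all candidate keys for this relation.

{D, E, K}, {A, B, E, K}, {C, E, H, K}, {B, E, G, H, K}

{D, E, K}⁺: D→AB adds A, B; AEK→G adds G; ABK→CGH adds C, H → {A, B, C, D, E, G, H, K}. Minimal: {E, K}⁺ = {E, K}; {D, K}⁺ = {A, B, C, D, G, H, K}; {D, E}⁺ = {A, B, D, E, G} — none reach the full schema.
{A, B, E, K}⁺: ABK→CGH adds C, G, H; CHK→ADG adds D → {A, B, C, D, E, G, H, K}. Minimal: {B, E, K}⁺ = {B, E, K}; {A, E, K}⁺ = {A, E, G, K}; {A, B, K}⁺ = {A, B, C, D, G, H, K}; … — none reach the full schema.
{C, E, H, K}⁺: CHK→ADG adds A, D, G; D→AB adds B → {A, B, C, D, E, G, H, K}. Minimal: {E, H, K}⁺ = {E, H, K}; {C, H, K}⁺ = {A, B, C, D, G, H, K}; {C, E, K}⁺ = {C, E, K}; … — none reach the full schema.
{B, E, G, H, K}⁺: BGH→C adds C; CHK→ADG adds A, D → {A, B, C, D, E, G, H, K}. Minimal: {E, G, H, K}⁺ = {E, G, H, K}; {B, G, H, K}⁺ = {A, B, C, D, G, H, K}; {B, E, H, K}⁺ = {B, E, H, K}; … — none reach the full schema.
Any other superkey contains one of these as a subset, so there are no further candidate keys.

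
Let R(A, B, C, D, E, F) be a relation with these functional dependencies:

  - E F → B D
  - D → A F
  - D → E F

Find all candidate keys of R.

Attribute C never appears on the right-hand side of any dependency, so C must belong to every candidate key.
{C}⁺ = {C}, which is not all of the schema, so we must add further attributes.
{C, D}⁺: D→AF adds A, F; D→EF adds E; EF→BD adds B → {A, B, C, D, E, F}. Minimal: {D}⁺ = {A, B, D, E, F}; {C}⁺ = {C} — none reach the full schema.
{C, E, F}⁺: EF→BD adds B, D; D→AF adds A → {A, B, C, D, E, F}. Minimal: {E, F}⁺ = {A, B, D, E, F}; {C, F}⁺ = {C, F}; {C, E}⁺ = {C, E} — none reach the full schema.
Any other superkey contains one of these as a subset, so there are no further candidate keys.

(C, D), (C, E, F)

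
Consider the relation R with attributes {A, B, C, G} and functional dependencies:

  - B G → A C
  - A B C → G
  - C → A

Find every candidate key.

(B, C); (B, G)

{B, C}⁺: C→A adds A; ABC→G adds G → {A, B, C, G}. Minimal: {C}⁺ = {A, C}; {B}⁺ = {B} — none reach the full schema.
{B, G}⁺: BG→AC adds A, C → {A, B, C, G}. Minimal: {G}⁺ = {G}; {B}⁺ = {B} — none reach the full schema.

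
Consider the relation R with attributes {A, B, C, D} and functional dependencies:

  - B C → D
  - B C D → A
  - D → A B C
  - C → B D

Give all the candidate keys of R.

{C}⁺: C→BD adds B, D; BCD→A adds A → {A, B, C, D}.
{D}⁺: D→ABC adds A, B, C → {A, B, C, D}.
Any other superkey contains one of these as a subset, so there are no further candidate keys.

C, D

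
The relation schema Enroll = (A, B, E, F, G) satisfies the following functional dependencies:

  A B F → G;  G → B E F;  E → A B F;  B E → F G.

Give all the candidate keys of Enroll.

{E}⁺: E→ABF adds A, B, F; BE→FG adds G → {A, B, E, F, G}.
{G}⁺: G→BEF adds B, E, F; E→ABF adds A → {A, B, E, F, G}.
{A, B, F}⁺: ABF→G adds G; G→BEF adds E → {A, B, E, F, G}. Minimal: {B, F}⁺ = {B, F}; {A, F}⁺ = {A, F}; {A, B}⁺ = {A, B} — none reach the full schema.
Any other superkey contains one of these as a subset, so there are no further candidate keys.

E; G; ABF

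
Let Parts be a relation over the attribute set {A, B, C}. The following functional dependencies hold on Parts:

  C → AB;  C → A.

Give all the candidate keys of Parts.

{C}⁺: C→AB adds A, B → {A, B, C}.
No other minimal superkey exists.

{C}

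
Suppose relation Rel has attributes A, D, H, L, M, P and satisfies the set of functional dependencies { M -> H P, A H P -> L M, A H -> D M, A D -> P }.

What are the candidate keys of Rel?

{A, H}⁺: AH→DM adds D, M; AD→P adds P; AHP→LM adds L → {A, D, H, L, M, P}. Minimal: {H}⁺ = {H}; {A}⁺ = {A} — none reach the full schema.
{A, M}⁺: M→HP adds H, P; AHP→LM adds L; AH→DM adds D → {A, D, H, L, M, P}. Minimal: {M}⁺ = {H, M, P}; {A}⁺ = {A} — none reach the full schema.

AH; AM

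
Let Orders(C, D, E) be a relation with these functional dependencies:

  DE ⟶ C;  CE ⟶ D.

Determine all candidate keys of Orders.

{C, E}⁺: CE→D adds D → {C, D, E}.
{D, E}⁺: DE→C adds C → {C, D, E}.

(C, E); (D, E)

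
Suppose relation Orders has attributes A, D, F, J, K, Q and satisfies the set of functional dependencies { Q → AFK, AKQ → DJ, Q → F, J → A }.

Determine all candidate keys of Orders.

Attribute Q never appears on the right-hand side of any dependency, so Q must belong to every candidate key.
{Q}⁺ = {A, D, F, J, K, Q}, which is all of the schema, so {Q} is the only candidate key.

(Q)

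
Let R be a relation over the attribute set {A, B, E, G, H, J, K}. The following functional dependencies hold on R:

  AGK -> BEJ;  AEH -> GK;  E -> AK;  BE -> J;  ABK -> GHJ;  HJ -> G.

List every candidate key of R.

{B, E}⁺: E→AK adds A, K; BE→J adds J; ABK→GHJ adds G, H → {A, B, E, G, H, J, K}.
{E, G}⁺: E→AK adds A, K; AGK→BEJ adds B, J; ABK→GHJ adds H → {A, B, E, G, H, J, K}.
{E, H}⁺: E→AK adds A, K; AEH→GK adds G; AGK→BEJ adds B, J → {A, B, E, G, H, J, K}.
{A, B, K}⁺: ABK→GHJ adds G, H, J; AGK→BEJ adds E → {A, B, E, G, H, J, K}.
{A, G, K}⁺: AGK→BEJ adds B, E, J; ABK→GHJ adds H → {A, B, E, G, H, J, K}.
{A, H, J, K}⁺: HJ→G adds G; AGK→BEJ adds B, E → {A, B, E, G, H, J, K}.
Any other superkey contains one of these as a subset, so there are no further candidate keys.

{B, E}, {E, G}, {E, H}, {A, B, K}, {A, G, K}, {A, H, J, K}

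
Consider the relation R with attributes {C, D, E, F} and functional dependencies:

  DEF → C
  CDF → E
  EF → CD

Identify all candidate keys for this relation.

Attribute F never appears on the right-hand side of any dependency, so F must belong to every candidate key.
{F}⁺ = {F}, which is not all of the schema, so we must add further attributes.
{E, F}⁺: EF→CD adds C, D → {C, D, E, F}.
{C, D, F}⁺: CDF→E adds E → {C, D, E, F}.
Any other superkey contains one of these as a subset, so there are no further candidate keys.

(E, F), (C, D, F)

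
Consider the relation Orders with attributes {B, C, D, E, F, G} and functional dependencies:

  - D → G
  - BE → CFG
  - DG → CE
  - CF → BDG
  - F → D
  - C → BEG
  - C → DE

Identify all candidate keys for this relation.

{C}⁺: C→BEG adds B, E, G; C→DE adds D; BE→CFG adds F → {B, C, D, E, F, G}.
{D}⁺: D→G adds G; DG→CE adds C, E; C→BEG adds B; BE→CFG adds F → {B, C, D, E, F, G}.
{F}⁺: F→D adds D; D→G adds G; DG→CE adds C, E; CF→BDG adds B → {B, C, D, E, F, G}.
{B, E}⁺: BE→CFG adds C, F, G; CF→BDG adds D → {B, C, D, E, F, G}. Minimal: {E}⁺ = {E}; {B}⁺ = {B} — none reach the full schema.
Any other superkey contains one of these as a subset, so there are no further candidate keys.

C, D, F, BE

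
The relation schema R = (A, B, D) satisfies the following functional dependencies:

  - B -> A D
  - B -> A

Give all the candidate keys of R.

Attribute B never appears on the right-hand side of any dependency, so B must belong to every candidate key.
{B}⁺ = {A, B, D}, which is all of the schema, so {B} is the only candidate key.

B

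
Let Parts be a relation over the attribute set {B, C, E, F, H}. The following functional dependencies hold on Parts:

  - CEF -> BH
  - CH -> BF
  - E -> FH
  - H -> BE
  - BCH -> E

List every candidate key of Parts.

{C, E}, {C, H}

Attribute C never appears on the right-hand side of any dependency, so C must belong to every candidate key.
{C}⁺ = {C}, which is not all of the schema, so we must add further attributes.
{C, E}⁺: E→FH adds F, H; H→BE adds B → {B, C, E, F, H}. Minimal: {E}⁺ = {B, E, F, H}; {C}⁺ = {C} — none reach the full schema.
{C, H}⁺: CH→BF adds B, F; H→BE adds E → {B, C, E, F, H}. Minimal: {H}⁺ = {B, E, F, H}; {C}⁺ = {C} — none reach the full schema.
Any other superkey contains one of these as a subset, so there are no further candidate keys.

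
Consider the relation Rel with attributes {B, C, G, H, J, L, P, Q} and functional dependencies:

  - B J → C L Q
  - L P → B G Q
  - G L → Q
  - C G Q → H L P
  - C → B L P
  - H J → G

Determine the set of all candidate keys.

Attribute J never appears on the right-hand side of any dependency, so J must belong to every candidate key.
{J}⁺ = {J}, which is not all of the schema, so we must add further attributes.
{B, J}⁺: BJ→CLQ adds C, L, Q; C→BLP adds P; LP→BGQ adds G; CGQ→HLP adds H → {B, C, G, H, J, L, P, Q}. Minimal: {J}⁺ = {J}; {B}⁺ = {B} — none reach the full schema.
{C, J}⁺: C→BLP adds B, L, P; BJ→CLQ adds Q; LP→BGQ adds G; CGQ→HLP adds H → {B, C, G, H, J, L, P, Q}. Minimal: {J}⁺ = {J}; {C}⁺ = {B, C, G, H, L, P, Q} — none reach the full schema.
{J, L, P}⁺: LP→BGQ adds B, G, Q; BJ→CLQ adds C; CGQ→HLP adds H → {B, C, G, H, J, L, P, Q}. Minimal: {L, P}⁺ = {B, G, L, P, Q}; {J, P}⁺ = {J, P}; {J, L}⁺ = {J, L} — none reach the full schema.

{B, J}; {C, J}; {J, L, P}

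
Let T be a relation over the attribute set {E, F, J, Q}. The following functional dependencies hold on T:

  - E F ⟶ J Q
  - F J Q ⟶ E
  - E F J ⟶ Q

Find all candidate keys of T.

{E, F}, {F, J, Q}

Attribute F never appears on the right-hand side of any dependency, so F must belong to every candidate key.
{F}⁺ = {F}, which is not all of the schema, so we must add further attributes.
{E, F}⁺: EF→JQ adds J, Q → {E, F, J, Q}. Minimal: {F}⁺ = {F}; {E}⁺ = {E} — none reach the full schema.
{F, J, Q}⁺: FJQ→E adds E → {E, F, J, Q}. Minimal: {J, Q}⁺ = {J, Q}; {F, Q}⁺ = {F, Q}; {F, J}⁺ = {F, J} — none reach the full schema.
Any other superkey contains one of these as a subset, so there are no further candidate keys.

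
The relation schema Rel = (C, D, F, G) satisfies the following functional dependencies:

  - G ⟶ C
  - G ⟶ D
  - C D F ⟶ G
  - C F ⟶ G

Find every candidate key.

(C, F), (F, G)

{C, F}⁺: CF→G adds G; G→D adds D → {C, D, F, G}. Minimal: {F}⁺ = {F}; {C}⁺ = {C} — none reach the full schema.
{F, G}⁺: G→C adds C; G→D adds D → {C, D, F, G}. Minimal: {G}⁺ = {C, D, G}; {F}⁺ = {F} — none reach the full schema.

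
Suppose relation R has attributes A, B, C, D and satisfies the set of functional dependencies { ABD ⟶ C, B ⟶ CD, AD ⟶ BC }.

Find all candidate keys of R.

{A, B}, {A, D}

Attribute A never appears on the right-hand side of any dependency, so A must belong to every candidate key.
{A}⁺ = {A}, which is not all of the schema, so we must add further attributes.
{A, B}⁺: B→CD adds C, D → {A, B, C, D}.
{A, D}⁺: AD→BC adds B, C → {A, B, C, D}.
Any other superkey contains one of these as a subset, so there are no further candidate keys.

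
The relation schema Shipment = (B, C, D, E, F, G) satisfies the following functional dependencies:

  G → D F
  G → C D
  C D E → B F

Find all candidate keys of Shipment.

(E, G)

Attributes E, G never appear on any right-hand side, so every candidate key must contain {E, G}.
{E, G}⁺ = {B, C, D, E, F, G}, which is all of the schema, so {E, G} is the only candidate key.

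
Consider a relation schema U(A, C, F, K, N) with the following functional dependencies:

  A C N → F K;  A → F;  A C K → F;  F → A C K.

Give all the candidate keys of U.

Attribute N never appears on the right-hand side of any dependency, so N must belong to every candidate key.
{N}⁺ = {N}, which is not all of the schema, so we must add further attributes.
{A, N}⁺: A→F adds F; F→ACK adds C, K → {A, C, F, K, N}. Minimal: {N}⁺ = {N}; {A}⁺ = {A, C, F, K} — none reach the full schema.
{F, N}⁺: F→ACK adds A, C, K → {A, C, F, K, N}. Minimal: {N}⁺ = {N}; {F}⁺ = {A, C, F, K} — none reach the full schema.
Any other superkey contains one of these as a subset, so there are no further candidate keys.

{A, N}, {F, N}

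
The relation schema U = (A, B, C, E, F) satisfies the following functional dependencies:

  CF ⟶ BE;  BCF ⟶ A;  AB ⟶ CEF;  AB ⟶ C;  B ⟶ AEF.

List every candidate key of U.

B; CF

{B}⁺: B→AEF adds A, E, F; AB→CEF adds C → {A, B, C, E, F}.
{C, F}⁺: CF→BE adds B, E; BCF→A adds A → {A, B, C, E, F}. Minimal: {F}⁺ = {F}; {C}⁺ = {C} — none reach the full schema.
Any other superkey contains one of these as a subset, so there are no further candidate keys.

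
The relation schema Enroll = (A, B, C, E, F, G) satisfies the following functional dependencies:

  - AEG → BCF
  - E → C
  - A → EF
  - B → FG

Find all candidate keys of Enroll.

{A, B}; {A, G}

Attribute A never appears on the right-hand side of any dependency, so A must belong to every candidate key.
{A}⁺ = {A, C, E, F}, which is not all of the schema, so we must add further attributes.
{A, B}⁺: A→EF adds E, F; B→FG adds G; AEG→BCF adds C → {A, B, C, E, F, G}. Minimal: {B}⁺ = {B, F, G}; {A}⁺ = {A, C, E, F} — none reach the full schema.
{A, G}⁺: A→EF adds E, F; AEG→BCF adds B, C → {A, B, C, E, F, G}. Minimal: {G}⁺ = {G}; {A}⁺ = {A, C, E, F} — none reach the full schema.
Any other superkey contains one of these as a subset, so there are no further candidate keys.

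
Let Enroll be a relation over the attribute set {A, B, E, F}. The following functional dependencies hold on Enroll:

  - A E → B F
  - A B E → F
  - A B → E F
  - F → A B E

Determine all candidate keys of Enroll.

{F}, {A, B}, {A, E}

{F}⁺: F→ABE adds A, B, E → {A, B, E, F}.
{A, B}⁺: AB→EF adds E, F → {A, B, E, F}. Minimal: {B}⁺ = {B}; {A}⁺ = {A} — none reach the full schema.
{A, E}⁺: AE→BF adds B, F → {A, B, E, F}. Minimal: {E}⁺ = {E}; {A}⁺ = {A} — none reach the full schema.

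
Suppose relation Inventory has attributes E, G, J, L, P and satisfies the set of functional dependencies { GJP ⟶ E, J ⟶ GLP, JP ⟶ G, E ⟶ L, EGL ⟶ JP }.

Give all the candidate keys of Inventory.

J, EG

{J}⁺: J→GLP adds G, L, P; GJP→E adds E → {E, G, J, L, P}.
{E, G}⁺: E→L adds L; EGL→JP adds J, P → {E, G, J, L, P}. Minimal: {G}⁺ = {G}; {E}⁺ = {E, L} — none reach the full schema.
Any other superkey contains one of these as a subset, so there are no further candidate keys.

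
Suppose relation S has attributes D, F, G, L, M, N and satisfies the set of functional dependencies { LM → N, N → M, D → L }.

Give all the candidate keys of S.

Attributes D, F, G never appear on any right-hand side, so every candidate key must contain {D, F, G}.
{D, F, G}⁺ = {D, F, G, L}, which is not all of the schema, so we must add further attributes.
{D, F, G, M}⁺: D→L adds L; LM→N adds N → {D, F, G, L, M, N}. Minimal: {F, G, M}⁺ = {F, G, M}; {D, G, M}⁺ = {D, G, L, M, N}; {D, F, M}⁺ = {D, F, L, M, N}; … — none reach the full schema.
{D, F, G, N}⁺: N→M adds M; D→L adds L → {D, F, G, L, M, N}. Minimal: {F, G, N}⁺ = {F, G, M, N}; {D, G, N}⁺ = {D, G, L, M, N}; {D, F, N}⁺ = {D, F, L, M, N}; … — none reach the full schema.

(D, F, G, M); (D, F, G, N)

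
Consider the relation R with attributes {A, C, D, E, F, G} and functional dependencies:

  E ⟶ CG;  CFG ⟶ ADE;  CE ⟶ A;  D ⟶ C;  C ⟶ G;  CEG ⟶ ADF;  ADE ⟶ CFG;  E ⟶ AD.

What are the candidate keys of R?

E, CF, DF

{E}⁺: E→CG adds C, G; CE→A adds A; CEG→ADF adds D, F → {A, C, D, E, F, G}.
{C, F}⁺: C→G adds G; CFG→ADE adds A, D, E → {A, C, D, E, F, G}. Minimal: {F}⁺ = {F}; {C}⁺ = {C, G} — none reach the full schema.
{D, F}⁺: D→C adds C; C→G adds G; CFG→ADE adds A, E → {A, C, D, E, F, G}. Minimal: {F}⁺ = {F}; {D}⁺ = {C, D, G} — none reach the full schema.
Any other superkey contains one of these as a subset, so there are no further candidate keys.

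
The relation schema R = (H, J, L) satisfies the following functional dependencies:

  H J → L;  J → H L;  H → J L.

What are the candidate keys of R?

{H}⁺: H→JL adds J, L → {H, J, L}.
{J}⁺: J→HL adds H, L → {H, J, L}.

(H), (J)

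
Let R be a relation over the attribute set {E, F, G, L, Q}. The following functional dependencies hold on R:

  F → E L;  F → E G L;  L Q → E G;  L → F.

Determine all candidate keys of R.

Attribute Q never appears on the right-hand side of any dependency, so Q must belong to every candidate key.
{Q}⁺ = {Q}, which is not all of the schema, so we must add further attributes.
{F, Q}⁺: F→EL adds E, L; F→EGL adds G → {E, F, G, L, Q}. Minimal: {Q}⁺ = {Q}; {F}⁺ = {E, F, G, L} — none reach the full schema.
{L, Q}⁺: LQ→EG adds E, G; L→F adds F → {E, F, G, L, Q}. Minimal: {Q}⁺ = {Q}; {L}⁺ = {E, F, G, L} — none reach the full schema.

{F, Q}, {L, Q}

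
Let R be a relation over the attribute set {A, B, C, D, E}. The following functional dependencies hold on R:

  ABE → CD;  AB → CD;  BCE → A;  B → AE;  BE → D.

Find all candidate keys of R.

{B}

{B}⁺: B→AE adds A, E; BE→D adds D; ABE→CD adds C → {A, B, C, D, E}.
No other minimal superkey exists.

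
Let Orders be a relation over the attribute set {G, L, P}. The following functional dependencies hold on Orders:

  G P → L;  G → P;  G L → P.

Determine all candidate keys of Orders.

Attribute G never appears on the right-hand side of any dependency, so G must belong to every candidate key.
{G}⁺ = {G, L, P}, which is all of the schema, so {G} is the only candidate key.

{G}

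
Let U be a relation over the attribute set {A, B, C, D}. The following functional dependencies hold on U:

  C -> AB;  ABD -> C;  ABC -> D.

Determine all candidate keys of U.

C, ABD

{C}⁺: C→AB adds A, B; ABC→D adds D → {A, B, C, D}.
{A, B, D}⁺: ABD→C adds C → {A, B, C, D}. Minimal: {B, D}⁺ = {B, D}; {A, D}⁺ = {A, D}; {A, B}⁺ = {A, B} — none reach the full schema.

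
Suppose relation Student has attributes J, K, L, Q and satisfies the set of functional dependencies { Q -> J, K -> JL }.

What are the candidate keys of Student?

KQ

Attributes K, Q never appear on any right-hand side, so every candidate key must contain {K, Q}.
{K, Q}⁺ = {J, K, L, Q}, which is all of the schema, so {K, Q} is the only candidate key.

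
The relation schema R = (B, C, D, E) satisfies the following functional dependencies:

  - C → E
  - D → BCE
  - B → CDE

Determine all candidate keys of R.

{B}⁺: B→CDE adds C, D, E → {B, C, D, E}.
{D}⁺: D→BCE adds B, C, E → {B, C, D, E}.

(B), (D)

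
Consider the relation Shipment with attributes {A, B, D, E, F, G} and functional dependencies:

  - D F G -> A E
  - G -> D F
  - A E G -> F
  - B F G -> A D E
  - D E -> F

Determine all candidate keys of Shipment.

{B, G}⁺: G→DF adds D, F; BFG→ADE adds A, E → {A, B, D, E, F, G}. Minimal: {G}⁺ = {A, D, E, F, G}; {B}⁺ = {B} — none reach the full schema.
No other minimal superkey exists.

BG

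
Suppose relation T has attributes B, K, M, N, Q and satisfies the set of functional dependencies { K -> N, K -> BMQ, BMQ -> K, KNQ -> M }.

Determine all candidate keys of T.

{K}⁺: K→N adds N; K→BMQ adds B, M, Q → {B, K, M, N, Q}.
{B, M, Q}⁺: BMQ→K adds K; K→N adds N → {B, K, M, N, Q}. Minimal: {M, Q}⁺ = {M, Q}; {B, Q}⁺ = {B, Q}; {B, M}⁺ = {B, M} — none reach the full schema.
Any other superkey contains one of these as a subset, so there are no further candidate keys.

{K}; {B, M, Q}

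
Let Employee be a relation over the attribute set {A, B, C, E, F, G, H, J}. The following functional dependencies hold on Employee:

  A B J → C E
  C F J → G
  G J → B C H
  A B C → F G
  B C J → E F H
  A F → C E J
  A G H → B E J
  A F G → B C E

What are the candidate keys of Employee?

{A, F}⁺: AF→CEJ adds C, E, J; CFJ→G adds G; GJ→BCH adds B, H → {A, B, C, E, F, G, H, J}. Minimal: {F}⁺ = {F}; {A}⁺ = {A} — none reach the full schema.
{A, B, C}⁺: ABC→FG adds F, G; AF→CEJ adds E, J; GJ→BCH adds H → {A, B, C, E, F, G, H, J}. Minimal: {B, C}⁺ = {B, C}; {A, C}⁺ = {A, C}; {A, B}⁺ = {A, B} — none reach the full schema.
{A, B, J}⁺: ABJ→CE adds C, E; ABC→FG adds F, G; BCJ→EFH adds H → {A, B, C, E, F, G, H, J}. Minimal: {B, J}⁺ = {B, J}; {A, J}⁺ = {A, J}; {A, B}⁺ = {A, B} — none reach the full schema.
{A, G, H}⁺: AGH→BEJ adds B, E, J; ABJ→CE adds C; ABC→FG adds F → {A, B, C, E, F, G, H, J}. Minimal: {G, H}⁺ = {G, H}; {A, H}⁺ = {A, H}; {A, G}⁺ = {A, G} — none reach the full schema.
{A, G, J}⁺: GJ→BCH adds B, C, H; ABC→FG adds F; BCJ→EFH adds E → {A, B, C, E, F, G, H, J}. Minimal: {G, J}⁺ = {B, C, E, F, G, H, J}; {A, J}⁺ = {A, J}; {A, G}⁺ = {A, G} — none reach the full schema.
Any other superkey contains one of these as a subset, so there are no further candidate keys.

(A, F); (A, B, C); (A, B, J); (A, G, H); (A, G, J)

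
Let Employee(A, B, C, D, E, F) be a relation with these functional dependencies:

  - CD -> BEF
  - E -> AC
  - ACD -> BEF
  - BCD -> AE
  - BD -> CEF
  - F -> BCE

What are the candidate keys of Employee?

Attribute D never appears on the right-hand side of any dependency, so D must belong to every candidate key.
{D}⁺ = {D}, which is not all of the schema, so we must add further attributes.
{B, D}⁺: BD→CEF adds C, E, F; E→AC adds A → {A, B, C, D, E, F}. Minimal: {D}⁺ = {D}; {B}⁺ = {B} — none reach the full schema.
{C, D}⁺: CD→BEF adds B, E, F; E→AC adds A → {A, B, C, D, E, F}. Minimal: {D}⁺ = {D}; {C}⁺ = {C} — none reach the full schema.
{D, E}⁺: E→AC adds A, C; ACD→BEF adds B, F → {A, B, C, D, E, F}. Minimal: {E}⁺ = {A, C, E}; {D}⁺ = {D} — none reach the full schema.
{D, F}⁺: F→BCE adds B, C, E; E→AC adds A → {A, B, C, D, E, F}. Minimal: {F}⁺ = {A, B, C, E, F}; {D}⁺ = {D} — none reach the full schema.
Any other superkey contains one of these as a subset, so there are no further candidate keys.

BD, CD, DE, DF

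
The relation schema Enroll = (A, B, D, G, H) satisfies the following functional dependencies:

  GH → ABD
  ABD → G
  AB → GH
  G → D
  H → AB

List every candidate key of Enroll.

H, AB

{H}⁺: H→AB adds A, B; AB→GH adds G; G→D adds D → {A, B, D, G, H}.
{A, B}⁺: AB→GH adds G, H; G→D adds D → {A, B, D, G, H}. Minimal: {B}⁺ = {B}; {A}⁺ = {A} — none reach the full schema.
Any other superkey contains one of these as a subset, so there are no further candidate keys.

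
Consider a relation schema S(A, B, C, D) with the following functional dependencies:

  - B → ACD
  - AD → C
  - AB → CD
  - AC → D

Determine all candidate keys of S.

{B}

Attribute B never appears on the right-hand side of any dependency, so B must belong to every candidate key.
{B}⁺ = {A, B, C, D}, which is all of the schema, so {B} is the only candidate key.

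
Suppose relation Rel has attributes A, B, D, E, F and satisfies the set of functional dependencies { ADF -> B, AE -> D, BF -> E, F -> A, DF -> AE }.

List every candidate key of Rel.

Attribute F never appears on the right-hand side of any dependency, so F must belong to every candidate key.
{F}⁺ = {A, F}, which is not all of the schema, so we must add further attributes.
{B, F}⁺: BF→E adds E; F→A adds A; AE→D adds D → {A, B, D, E, F}.
{D, F}⁺: F→A adds A; DF→AE adds E; ADF→B adds B → {A, B, D, E, F}.
{E, F}⁺: F→A adds A; AE→D adds D; ADF→B adds B → {A, B, D, E, F}.

{B, F}, {D, F}, {E, F}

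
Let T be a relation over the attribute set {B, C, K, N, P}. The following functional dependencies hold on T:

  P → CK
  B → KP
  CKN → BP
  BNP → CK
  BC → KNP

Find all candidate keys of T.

{B}⁺: B→KP adds K, P; P→CK adds C; BC→KNP adds N → {B, C, K, N, P}.
{N, P}⁺: P→CK adds C, K; CKN→BP adds B → {B, C, K, N, P}.
{C, K, N}⁺: CKN→BP adds B, P → {B, C, K, N, P}.
Any other superkey contains one of these as a subset, so there are no further candidate keys.

{B}, {N, P}, {C, K, N}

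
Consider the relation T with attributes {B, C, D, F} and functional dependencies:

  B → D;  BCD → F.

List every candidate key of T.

BC

Attributes B, C never appear on any right-hand side, so every candidate key must contain {B, C}.
{B, C}⁺ = {B, C, D, F}, which is all of the schema, so {B, C} is the only candidate key.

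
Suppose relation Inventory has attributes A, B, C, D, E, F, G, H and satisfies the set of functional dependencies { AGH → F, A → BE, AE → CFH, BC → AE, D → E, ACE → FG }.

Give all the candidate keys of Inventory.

{A, D}⁺: A→BE adds B, E; AE→CFH adds C, F, H; ACE→FG adds G → {A, B, C, D, E, F, G, H}. Minimal: {D}⁺ = {D, E}; {A}⁺ = {A, B, C, E, F, G, H} — none reach the full schema.
{B, C, D}⁺: BC→AE adds A, E; ACE→FG adds F, G; AE→CFH adds H → {A, B, C, D, E, F, G, H}. Minimal: {C, D}⁺ = {C, D, E}; {B, D}⁺ = {B, D, E}; {B, C}⁺ = {A, B, C, E, F, G, H} — none reach the full schema.

{A, D}, {B, C, D}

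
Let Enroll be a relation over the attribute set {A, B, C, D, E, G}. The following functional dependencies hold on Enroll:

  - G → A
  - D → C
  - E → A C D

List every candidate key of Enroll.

BEG

Attributes B, E, G never appear on any right-hand side, so every candidate key must contain {B, E, G}.
{B, E, G}⁺ = {A, B, C, D, E, G}, which is all of the schema, so {B, E, G} is the only candidate key.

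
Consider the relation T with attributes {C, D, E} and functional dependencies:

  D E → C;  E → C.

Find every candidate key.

{D, E}⁺: DE→C adds C → {C, D, E}. Minimal: {E}⁺ = {C, E}; {D}⁺ = {D} — none reach the full schema.
No other minimal superkey exists.

{D, E}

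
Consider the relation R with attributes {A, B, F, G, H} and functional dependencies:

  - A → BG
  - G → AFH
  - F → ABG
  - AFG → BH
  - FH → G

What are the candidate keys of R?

{A}⁺: A→BG adds B, G; G→AFH adds F, H → {A, B, F, G, H}.
{F}⁺: F→ABG adds A, B, G; AFG→BH adds H → {A, B, F, G, H}.
{G}⁺: G→AFH adds A, F, H; F→ABG adds B → {A, B, F, G, H}.

(A); (F); (G)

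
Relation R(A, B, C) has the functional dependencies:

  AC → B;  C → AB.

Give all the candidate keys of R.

{C}

Attribute C never appears on the right-hand side of any dependency, so C must belong to every candidate key.
{C}⁺ = {A, B, C}, which is all of the schema, so {C} is the only candidate key.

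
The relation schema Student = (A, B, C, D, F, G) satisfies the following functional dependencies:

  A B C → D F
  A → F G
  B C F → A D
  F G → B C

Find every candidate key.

A; FG; BCF

{A}⁺: A→FG adds F, G; FG→BC adds B, C; ABC→DF adds D → {A, B, C, D, F, G}.
{F, G}⁺: FG→BC adds B, C; BCF→AD adds A, D → {A, B, C, D, F, G}. Minimal: {G}⁺ = {G}; {F}⁺ = {F} — none reach the full schema.
{B, C, F}⁺: BCF→AD adds A, D; A→FG adds G → {A, B, C, D, F, G}. Minimal: {C, F}⁺ = {C, F}; {B, F}⁺ = {B, F}; {B, C}⁺ = {B, C} — none reach the full schema.
Any other superkey contains one of these as a subset, so there are no further candidate keys.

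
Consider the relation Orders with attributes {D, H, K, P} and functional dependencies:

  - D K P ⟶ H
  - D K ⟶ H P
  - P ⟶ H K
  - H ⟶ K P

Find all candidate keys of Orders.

{D, H}, {D, K}, {D, P}

{D, H}⁺: H→KP adds K, P → {D, H, K, P}.
{D, K}⁺: DK→HP adds H, P → {D, H, K, P}.
{D, P}⁺: P→HK adds H, K → {D, H, K, P}.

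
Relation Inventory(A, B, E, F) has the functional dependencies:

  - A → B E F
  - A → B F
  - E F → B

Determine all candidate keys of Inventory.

{A}

Attribute A never appears on the right-hand side of any dependency, so A must belong to every candidate key.
{A}⁺ = {A, B, E, F}, which is all of the schema, so {A} is the only candidate key.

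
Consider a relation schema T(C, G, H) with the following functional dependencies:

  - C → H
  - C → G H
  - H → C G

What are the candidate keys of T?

{C}⁺: C→H adds H; C→GH adds G → {C, G, H}.
{H}⁺: H→CG adds C, G → {C, G, H}.
Any other superkey contains one of these as a subset, so there are no further candidate keys.

{C}, {H}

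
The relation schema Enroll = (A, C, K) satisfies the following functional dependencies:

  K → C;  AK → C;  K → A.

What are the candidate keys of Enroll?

{K}

Attribute K never appears on the right-hand side of any dependency, so K must belong to every candidate key.
{K}⁺ = {A, C, K}, which is all of the schema, so {K} is the only candidate key.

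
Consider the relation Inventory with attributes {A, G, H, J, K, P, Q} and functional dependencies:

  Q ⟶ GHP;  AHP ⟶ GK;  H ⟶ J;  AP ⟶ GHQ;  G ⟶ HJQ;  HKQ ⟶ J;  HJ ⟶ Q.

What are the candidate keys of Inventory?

{A, G}⁺: G→HJQ adds H, J, Q; Q→GHP adds P; AHP→GK adds K → {A, G, H, J, K, P, Q}. Minimal: {G}⁺ = {G, H, J, P, Q}; {A}⁺ = {A} — none reach the full schema.
{A, H}⁺: H→J adds J; HJ→Q adds Q; Q→GHP adds G, P; AHP→GK adds K → {A, G, H, J, K, P, Q}. Minimal: {H}⁺ = {G, H, J, P, Q}; {A}⁺ = {A} — none reach the full schema.
{A, P}⁺: AP→GHQ adds G, H, Q; G→HJQ adds J; AHP→GK adds K → {A, G, H, J, K, P, Q}. Minimal: {P}⁺ = {P}; {A}⁺ = {A} — none reach the full schema.
{A, Q}⁺: Q→GHP adds G, H, P; AHP→GK adds K; H→J adds J → {A, G, H, J, K, P, Q}. Minimal: {Q}⁺ = {G, H, J, P, Q}; {A}⁺ = {A} — none reach the full schema.

{A, G}; {A, H}; {A, P}; {A, Q}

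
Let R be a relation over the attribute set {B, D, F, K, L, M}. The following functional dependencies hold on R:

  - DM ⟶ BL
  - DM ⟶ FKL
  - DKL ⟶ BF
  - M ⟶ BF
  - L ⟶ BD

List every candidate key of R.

DM; LM

Attribute M never appears on the right-hand side of any dependency, so M must belong to every candidate key.
{M}⁺ = {B, F, M}, which is not all of the schema, so we must add further attributes.
{D, M}⁺: DM→BL adds B, L; DM→FKL adds F, K → {B, D, F, K, L, M}. Minimal: {M}⁺ = {B, F, M}; {D}⁺ = {D} — none reach the full schema.
{L, M}⁺: M→BF adds B, F; L→BD adds D; DM→FKL adds K → {B, D, F, K, L, M}. Minimal: {M}⁺ = {B, F, M}; {L}⁺ = {B, D, L} — none reach the full schema.
Any other superkey contains one of these as a subset, so there are no further candidate keys.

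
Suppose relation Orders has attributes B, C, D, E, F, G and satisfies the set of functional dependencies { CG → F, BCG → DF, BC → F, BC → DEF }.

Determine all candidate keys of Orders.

Attributes B, C, G never appear on any right-hand side, so every candidate key must contain {B, C, G}.
{B, C, G}⁺ = {B, C, D, E, F, G}, which is all of the schema, so {B, C, G} is the only candidate key.

BCG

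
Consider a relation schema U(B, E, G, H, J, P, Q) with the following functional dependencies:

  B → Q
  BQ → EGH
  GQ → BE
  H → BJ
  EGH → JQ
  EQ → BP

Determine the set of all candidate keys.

{B}, {H}, {E, Q}, {G, Q}

{B}⁺: B→Q adds Q; BQ→EGH adds E, G, H; H→BJ adds J; EQ→BP adds P → {B, E, G, H, J, P, Q}.
{H}⁺: H→BJ adds B, J; B→Q adds Q; BQ→EGH adds E, G; EQ→BP adds P → {B, E, G, H, J, P, Q}.
{E, Q}⁺: EQ→BP adds B, P; BQ→EGH adds G, H; H→BJ adds J → {B, E, G, H, J, P, Q}. Minimal: {Q}⁺ = {Q}; {E}⁺ = {E} — none reach the full schema.
{G, Q}⁺: GQ→BE adds B, E; EQ→BP adds P; BQ→EGH adds H; H→BJ adds J → {B, E, G, H, J, P, Q}. Minimal: {Q}⁺ = {Q}; {G}⁺ = {G} — none reach the full schema.
Any other superkey contains one of these as a subset, so there are no further candidate keys.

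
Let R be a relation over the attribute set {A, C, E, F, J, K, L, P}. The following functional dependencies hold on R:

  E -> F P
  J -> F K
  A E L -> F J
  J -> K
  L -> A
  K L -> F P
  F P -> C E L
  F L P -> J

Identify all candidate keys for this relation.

{E}⁺: E→FP adds F, P; FP→CEL adds C, L; FLP→J adds J; J→FK adds K; L→A adds A → {A, C, E, F, J, K, L, P}.
{F, P}⁺: FP→CEL adds C, E, L; FLP→J adds J; J→FK adds K; L→A adds A → {A, C, E, F, J, K, L, P}.
{J, L}⁺: J→FK adds F, K; L→A adds A; KL→FP adds P; FP→CEL adds C, E → {A, C, E, F, J, K, L, P}.
{J, P}⁺: J→FK adds F, K; FP→CEL adds C, E, L; L→A adds A → {A, C, E, F, J, K, L, P}.
{K, L}⁺: L→A adds A; KL→FP adds F, P; FP→CEL adds C, E; FLP→J adds J → {A, C, E, F, J, K, L, P}.

E, FP, JL, JP, KL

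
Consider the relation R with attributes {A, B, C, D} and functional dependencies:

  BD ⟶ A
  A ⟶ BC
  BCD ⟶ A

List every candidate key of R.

Attribute D never appears on the right-hand side of any dependency, so D must belong to every candidate key.
{D}⁺ = {D}, which is not all of the schema, so we must add further attributes.
{A, D}⁺: A→BC adds B, C → {A, B, C, D}.
{B, D}⁺: BD→A adds A; A→BC adds C → {A, B, C, D}.

{A, D}; {B, D}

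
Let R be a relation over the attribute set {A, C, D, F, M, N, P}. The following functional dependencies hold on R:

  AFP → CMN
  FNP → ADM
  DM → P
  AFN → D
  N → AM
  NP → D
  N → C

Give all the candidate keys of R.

Attribute F never appears on the right-hand side of any dependency, so F must belong to every candidate key.
{F}⁺ = {F}, which is not all of the schema, so we must add further attributes.
{F, N}⁺: N→AM adds A, M; N→C adds C; AFN→D adds D; DM→P adds P → {A, C, D, F, M, N, P}. Minimal: {N}⁺ = {A, C, M, N}; {F}⁺ = {F} — none reach the full schema.
{A, F, P}⁺: AFP→CMN adds C, M, N; FNP→ADM adds D → {A, C, D, F, M, N, P}. Minimal: {F, P}⁺ = {F, P}; {A, P}⁺ = {A, P}; {A, F}⁺ = {A, F} — none reach the full schema.
{A, D, F, M}⁺: DM→P adds P; AFP→CMN adds C, N → {A, C, D, F, M, N, P}. Minimal: {D, F, M}⁺ = {D, F, M, P}; {A, F, M}⁺ = {A, F, M}; {A, D, M}⁺ = {A, D, M, P}; … — none reach the full schema.
Any other superkey contains one of these as a subset, so there are no further candidate keys.

(F, N); (A, F, P); (A, D, F, M)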